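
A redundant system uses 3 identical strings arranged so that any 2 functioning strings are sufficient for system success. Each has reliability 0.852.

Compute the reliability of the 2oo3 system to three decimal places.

0.941

R = Σ_{i=2}^{3} C(3,i) p^i (1−p)^{3−i} with p = 0.852
C(3,2)·0.852^2·0.148^1 = 0.32230
C(3,3)·0.852^3·0.148^0 = 0.61847
Sum = 0.941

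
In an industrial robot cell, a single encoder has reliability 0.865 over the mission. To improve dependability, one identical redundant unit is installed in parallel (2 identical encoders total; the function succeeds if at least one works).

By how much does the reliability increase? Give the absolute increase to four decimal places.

0.1168

R_before = 0.865
R_after = 1 − (1 − 0.865)^2 = 0.9818
ΔR = 0.9818 − 0.865 = 0.1168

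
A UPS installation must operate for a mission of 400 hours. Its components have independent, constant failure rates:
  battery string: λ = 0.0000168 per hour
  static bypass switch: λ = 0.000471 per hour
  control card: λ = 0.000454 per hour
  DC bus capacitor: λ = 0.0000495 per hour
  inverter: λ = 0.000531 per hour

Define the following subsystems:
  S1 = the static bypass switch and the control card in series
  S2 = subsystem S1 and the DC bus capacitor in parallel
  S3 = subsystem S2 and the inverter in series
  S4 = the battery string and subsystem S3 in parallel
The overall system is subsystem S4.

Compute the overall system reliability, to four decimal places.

R(battery string) = exp(−0.0000168 × 400) = 0.993303
R(static bypass switch) = exp(−0.000471 × 400) = 0.828283
R(control card) = exp(−0.000454 × 400) = 0.833935
R(DC bus capacitor) = exp(−0.0000495 × 400) = 0.980395
R(inverter) = exp(−0.000531 × 400) = 0.808641
Series (static bypass switch and control card): 0.828283 × 0.833935 = 0.690734
Parallel ([0.690734] and DC bus capacitor): 1 − (1 − 0.690734)(1 − 0.980395) = 0.993937
Series ([0.993937] and inverter): 0.993937 × 0.808641 = 0.803738
Parallel (battery string and [0.803738]): 1 − (1 − 0.993303)(1 − 0.803738) = 0.9987

0.9987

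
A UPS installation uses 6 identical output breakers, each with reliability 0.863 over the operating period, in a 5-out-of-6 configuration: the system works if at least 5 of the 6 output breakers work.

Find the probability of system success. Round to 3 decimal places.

R = Σ_{i=5}^{6} C(6,i) p^i (1−p)^{6−i} with p = 0.863
C(6,5)·0.863^5·0.137^1 = 0.39348
C(6,6)·0.863^6·0.137^0 = 0.41311
Sum = 0.807

0.807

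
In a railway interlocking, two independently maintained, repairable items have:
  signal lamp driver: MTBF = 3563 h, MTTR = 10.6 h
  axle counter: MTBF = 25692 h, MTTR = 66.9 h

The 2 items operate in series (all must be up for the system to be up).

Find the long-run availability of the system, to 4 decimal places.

A(signal lamp driver) = MTBF/(MTBF+MTTR) = 3563/(3563+10.6) = 0.997034
A(axle counter) = MTBF/(MTBF+MTTR) = 25692/(25692+66.9) = 0.997403
Series availability: 0.997034 × 0.997403 = 0.9944

0.9944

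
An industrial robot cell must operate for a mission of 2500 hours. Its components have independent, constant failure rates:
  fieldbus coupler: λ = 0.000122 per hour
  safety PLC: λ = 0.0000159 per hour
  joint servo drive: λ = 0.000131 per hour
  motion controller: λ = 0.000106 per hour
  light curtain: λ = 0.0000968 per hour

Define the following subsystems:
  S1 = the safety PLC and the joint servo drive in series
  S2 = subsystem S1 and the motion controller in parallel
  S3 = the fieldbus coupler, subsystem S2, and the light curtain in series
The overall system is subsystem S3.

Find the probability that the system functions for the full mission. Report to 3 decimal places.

0.537

R(fieldbus coupler) = exp(−0.000122 × 2500) = 0.73712
R(safety PLC) = exp(−0.0000159 × 2500) = 0.96103
R(joint servo drive) = exp(−0.000131 × 2500) = 0.72072
R(motion controller) = exp(−0.000106 × 2500) = 0.76721
R(light curtain) = exp(−0.0000968 × 2500) = 0.78506
Series (safety PLC and joint servo drive): 0.96103 × 0.72072 = 0.69263
Parallel ([0.69263] and motion controller): 1 − (1 − 0.69263)(1 − 0.76721) = 0.92845
Series (fieldbus coupler, [0.92845], and light curtain): 0.73712 × 0.92845 × 0.78506 = 0.537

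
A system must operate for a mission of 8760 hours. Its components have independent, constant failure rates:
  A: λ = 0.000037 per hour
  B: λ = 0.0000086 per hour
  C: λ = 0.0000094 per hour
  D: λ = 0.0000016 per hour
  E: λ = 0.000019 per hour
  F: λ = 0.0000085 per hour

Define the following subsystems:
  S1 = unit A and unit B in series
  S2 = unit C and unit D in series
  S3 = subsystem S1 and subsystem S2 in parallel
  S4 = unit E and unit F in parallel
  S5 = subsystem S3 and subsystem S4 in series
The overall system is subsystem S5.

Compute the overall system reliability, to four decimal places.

0.9591

R(A) = exp(−0.000037 × 8760) = 0.723163
R(B) = exp(−0.0000086 × 8760) = 0.927432
R(C) = exp(−0.0000094 × 8760) = 0.920955
R(D) = exp(−0.0000016 × 8760) = 0.986082
R(E) = exp(−0.000019 × 8760) = 0.846674
R(F) = exp(−0.0000085 × 8760) = 0.928245
Series (A and B): 0.723163 × 0.927432 = 0.670685
Series (C and D): 0.920955 × 0.986082 = 0.908137
Parallel ([0.670685] and [0.908137]): 1 − (1 − 0.670685)(1 − 0.908137) = 0.969748
Parallel (E and F): 1 − (1 − 0.846674)(1 − 0.928245) = 0.988998
Series ([0.969748] and [0.988998]): 0.969748 × 0.988998 = 0.9591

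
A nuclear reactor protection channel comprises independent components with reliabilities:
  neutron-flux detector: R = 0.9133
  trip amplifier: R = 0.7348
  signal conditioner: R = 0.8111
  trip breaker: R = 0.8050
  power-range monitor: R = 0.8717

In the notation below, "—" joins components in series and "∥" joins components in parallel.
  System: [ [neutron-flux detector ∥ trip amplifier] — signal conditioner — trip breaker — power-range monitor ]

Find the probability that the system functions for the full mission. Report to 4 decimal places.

Parallel (neutron-flux detector and trip amplifier): 1 − (1 − 0.913300)(1 − 0.734800) = 0.977007
Series ([0.977007], signal conditioner, trip breaker, and power-range monitor): 0.977007 × 0.811100 × 0.805000 × 0.871700 = 0.5561

0.5561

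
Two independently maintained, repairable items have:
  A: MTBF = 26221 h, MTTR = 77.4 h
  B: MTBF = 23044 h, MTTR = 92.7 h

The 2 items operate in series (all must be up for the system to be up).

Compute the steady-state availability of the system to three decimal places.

A(A) = MTBF/(MTBF+MTTR) = 26221/(26221+77.4) = 0.997057
A(B) = MTBF/(MTBF+MTTR) = 23044/(23044+92.7) = 0.995993
Series availability: 0.997057 × 0.995993 = 0.993

0.993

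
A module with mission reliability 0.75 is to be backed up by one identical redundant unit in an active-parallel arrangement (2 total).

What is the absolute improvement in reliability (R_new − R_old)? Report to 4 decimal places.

0.1875

R_before = 0.75
R_after = 1 − (1 − 0.75)^2 = 0.9375
ΔR = 0.9375 − 0.75 = 0.1875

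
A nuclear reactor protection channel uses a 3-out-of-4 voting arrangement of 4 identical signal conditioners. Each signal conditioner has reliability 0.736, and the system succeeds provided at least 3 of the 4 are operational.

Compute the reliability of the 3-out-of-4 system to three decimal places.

0.714

R = Σ_{i=3}^{4} C(4,i) p^i (1−p)^{4−i} with p = 0.736
C(4,3)·0.736^3·0.264^1 = 0.42101
C(4,4)·0.736^4·0.264^0 = 0.29343
Sum = 0.714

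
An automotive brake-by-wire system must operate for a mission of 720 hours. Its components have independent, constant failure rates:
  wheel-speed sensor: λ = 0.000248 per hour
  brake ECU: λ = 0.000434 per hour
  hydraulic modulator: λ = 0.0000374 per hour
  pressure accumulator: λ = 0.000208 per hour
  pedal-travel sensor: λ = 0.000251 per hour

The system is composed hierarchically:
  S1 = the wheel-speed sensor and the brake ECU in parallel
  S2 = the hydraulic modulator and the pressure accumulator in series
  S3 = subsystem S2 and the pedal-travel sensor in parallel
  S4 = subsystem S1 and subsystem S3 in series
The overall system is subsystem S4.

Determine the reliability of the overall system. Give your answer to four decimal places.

0.9305

R(wheel-speed sensor) = exp(−0.000248 × 720) = 0.836474
R(brake ECU) = exp(−0.000434 × 720) = 0.731630
R(hydraulic modulator) = exp(−0.0000374 × 720) = 0.973431
R(pressure accumulator) = exp(−0.000208 × 720) = 0.860915
R(pedal-travel sensor) = exp(−0.000251 × 720) = 0.834669
Parallel (wheel-speed sensor and brake ECU): 1 − (1 − 0.836474)(1 − 0.731630) = 0.956115
Series (hydraulic modulator and pressure accumulator): 0.973431 × 0.860915 = 0.838041
Parallel ([0.838041] and pedal-travel sensor): 1 − (1 − 0.838041)(1 − 0.834669) = 0.973223
Series ([0.956115] and [0.973223]): 0.956115 × 0.973223 = 0.9305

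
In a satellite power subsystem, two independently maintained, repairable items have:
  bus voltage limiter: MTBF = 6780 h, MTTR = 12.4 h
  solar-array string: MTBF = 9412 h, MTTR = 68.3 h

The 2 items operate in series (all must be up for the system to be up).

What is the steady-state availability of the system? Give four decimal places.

A(bus voltage limiter) = MTBF/(MTBF+MTTR) = 6780/(6780+12.4) = 0.998174
A(solar-array string) = MTBF/(MTBF+MTTR) = 9412/(9412+68.3) = 0.992796
Series availability: 0.998174 × 0.992796 = 0.9910

0.9910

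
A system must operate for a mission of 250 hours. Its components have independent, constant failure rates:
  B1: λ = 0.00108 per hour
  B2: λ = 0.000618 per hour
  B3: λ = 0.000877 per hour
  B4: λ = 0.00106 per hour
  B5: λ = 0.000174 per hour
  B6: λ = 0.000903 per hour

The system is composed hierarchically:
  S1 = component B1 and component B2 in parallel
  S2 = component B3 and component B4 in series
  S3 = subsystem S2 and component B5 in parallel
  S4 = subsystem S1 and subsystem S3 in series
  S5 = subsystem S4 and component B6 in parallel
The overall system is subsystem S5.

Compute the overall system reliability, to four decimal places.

0.9900

R(B1) = exp(−0.00108 × 250) = 0.763379
R(B2) = exp(−0.000618 × 250) = 0.856843
R(B3) = exp(−0.000877 × 250) = 0.803121
R(B4) = exp(−0.00106 × 250) = 0.767206
R(B5) = exp(−0.000174 × 250) = 0.957433
R(B6) = exp(−0.000903 × 250) = 0.797918
Parallel (B1 and B2): 1 − (1 − 0.763379)(1 − 0.856843) = 0.966126
Series (B3 and B4): 0.803121 × 0.767206 = 0.616159
Parallel ([0.616159] and B5): 1 − (1 − 0.616159)(1 − 0.957433) = 0.983661
Series ([0.966126] and [0.983661]): 0.966126 × 0.983661 = 0.950340
Parallel ([0.950340] and B6): 1 − (1 − 0.950340)(1 − 0.797918) = 0.9900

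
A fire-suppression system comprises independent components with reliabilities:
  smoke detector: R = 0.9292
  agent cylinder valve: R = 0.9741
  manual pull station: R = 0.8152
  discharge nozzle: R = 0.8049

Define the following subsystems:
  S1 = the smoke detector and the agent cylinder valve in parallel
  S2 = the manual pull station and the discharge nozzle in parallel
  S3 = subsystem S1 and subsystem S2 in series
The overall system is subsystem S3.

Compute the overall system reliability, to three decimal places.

0.962

Parallel (smoke detector and agent cylinder valve): 1 − (1 − 0.92920)(1 − 0.97410) = 0.99817
Parallel (manual pull station and discharge nozzle): 1 − (1 − 0.81520)(1 − 0.80490) = 0.96395
Series ([0.99817] and [0.96395]): 0.99817 × 0.96395 = 0.962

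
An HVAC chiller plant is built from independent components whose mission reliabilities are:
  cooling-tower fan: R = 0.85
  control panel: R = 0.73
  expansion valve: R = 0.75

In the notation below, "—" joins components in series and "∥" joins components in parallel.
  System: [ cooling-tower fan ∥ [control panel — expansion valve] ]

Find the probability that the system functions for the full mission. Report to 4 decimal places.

Series (control panel and expansion valve): 0.730000 × 0.750000 = 0.547500
Parallel (cooling-tower fan and [0.547500]): 1 − (1 − 0.850000)(1 − 0.547500) = 0.9321

0.9321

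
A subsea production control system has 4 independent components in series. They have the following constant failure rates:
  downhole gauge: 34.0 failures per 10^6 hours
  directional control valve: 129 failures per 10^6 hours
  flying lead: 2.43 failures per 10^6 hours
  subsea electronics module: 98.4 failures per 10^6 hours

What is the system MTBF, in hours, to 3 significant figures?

3790

Series of exponential components: λ_sys = Σ λ_i
λ_sys = 0.0000340 + 0.000129 + 0.00000243 + 0.0000984 = 2.6383e-04 /h
MTBF = 1 / λ_sys = 3790 h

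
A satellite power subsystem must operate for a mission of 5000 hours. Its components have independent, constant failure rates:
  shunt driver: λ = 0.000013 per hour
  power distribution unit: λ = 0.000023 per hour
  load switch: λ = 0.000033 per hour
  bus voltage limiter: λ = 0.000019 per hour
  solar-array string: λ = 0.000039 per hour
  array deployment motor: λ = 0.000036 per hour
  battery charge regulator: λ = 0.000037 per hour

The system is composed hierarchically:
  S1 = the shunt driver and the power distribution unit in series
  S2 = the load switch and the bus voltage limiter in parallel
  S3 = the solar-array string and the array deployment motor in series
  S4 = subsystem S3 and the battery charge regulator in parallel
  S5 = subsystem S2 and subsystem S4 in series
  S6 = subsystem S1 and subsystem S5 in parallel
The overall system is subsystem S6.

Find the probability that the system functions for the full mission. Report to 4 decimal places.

R(shunt driver) = exp(−0.000013 × 5000) = 0.937067
R(power distribution unit) = exp(−0.000023 × 5000) = 0.891366
R(load switch) = exp(−0.000033 × 5000) = 0.847894
R(bus voltage limiter) = exp(−0.000019 × 5000) = 0.909373
R(solar-array string) = exp(−0.000039 × 5000) = 0.822835
R(array deployment motor) = exp(−0.000036 × 5000) = 0.835270
R(battery charge regulator) = exp(−0.000037 × 5000) = 0.831104
Series (shunt driver and power distribution unit): 0.937067 × 0.891366 = 0.835270
Parallel (load switch and bus voltage limiter): 1 − (1 − 0.847894)(1 − 0.909373) = 0.986215
Series (solar-array string and array deployment motor): 0.822835 × 0.835270 = 0.687289
Parallel ([0.687289] and battery charge regulator): 1 − (1 − 0.687289)(1 − 0.831104) = 0.947184
Series ([0.986215] and [0.947184]): 0.986215 × 0.947184 = 0.934127
Parallel ([0.835270] and [0.934127]): 1 − (1 − 0.835270)(1 − 0.934127) = 0.9891

0.9891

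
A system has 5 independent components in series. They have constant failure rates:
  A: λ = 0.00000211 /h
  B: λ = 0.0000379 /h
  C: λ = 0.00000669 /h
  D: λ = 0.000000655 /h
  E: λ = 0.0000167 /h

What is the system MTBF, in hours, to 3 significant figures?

15600

Series of exponential components: λ_sys = Σ λ_i
λ_sys = 0.00000211 + 0.0000379 + 0.00000669 + 0.000000655 + 0.0000167 = 6.4055e-05 /h
MTBF = 1 / λ_sys = 15600 h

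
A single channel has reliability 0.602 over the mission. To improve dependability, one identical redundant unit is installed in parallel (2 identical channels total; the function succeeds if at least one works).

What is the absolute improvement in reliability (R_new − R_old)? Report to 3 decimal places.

R_before = 0.602
R_after = 1 − (1 − 0.602)^2 = 0.842
ΔR = 0.842 − 0.602 = 0.240

0.240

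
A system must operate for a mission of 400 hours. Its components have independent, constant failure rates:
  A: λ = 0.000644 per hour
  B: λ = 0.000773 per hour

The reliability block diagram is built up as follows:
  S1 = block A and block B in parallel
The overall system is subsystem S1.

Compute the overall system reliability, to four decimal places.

0.9396

R(A) = exp(−0.000644 × 400) = 0.772904
R(B) = exp(−0.000773 × 400) = 0.734034
Parallel (A and B): 1 − (1 − 0.772904)(1 − 0.734034) = 0.9396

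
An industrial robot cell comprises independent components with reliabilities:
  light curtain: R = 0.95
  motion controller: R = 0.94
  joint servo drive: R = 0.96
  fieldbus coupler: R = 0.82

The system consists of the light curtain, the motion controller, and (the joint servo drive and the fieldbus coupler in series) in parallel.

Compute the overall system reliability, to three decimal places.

Series (joint servo drive and fieldbus coupler): 0.96000 × 0.82000 = 0.78720
Parallel (light curtain, motion controller, and [0.78720]): 1 − (1 − 0.95000)(1 − 0.94000)(1 − 0.78720) = 0.999

0.999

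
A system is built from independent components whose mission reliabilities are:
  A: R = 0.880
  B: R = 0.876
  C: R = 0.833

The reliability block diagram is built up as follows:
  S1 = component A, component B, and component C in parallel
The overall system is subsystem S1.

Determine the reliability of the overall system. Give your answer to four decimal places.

Parallel (A, B, and C): 1 − (1 − 0.880000)(1 − 0.876000)(1 − 0.833000) = 0.9975

0.9975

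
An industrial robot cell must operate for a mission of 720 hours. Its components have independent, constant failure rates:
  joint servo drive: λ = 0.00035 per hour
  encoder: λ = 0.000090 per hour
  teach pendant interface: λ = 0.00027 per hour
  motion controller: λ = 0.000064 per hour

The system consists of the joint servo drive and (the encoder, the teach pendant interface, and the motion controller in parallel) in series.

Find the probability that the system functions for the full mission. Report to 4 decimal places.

0.7769

R(joint servo drive) = exp(−0.00035 × 720) = 0.777245
R(encoder) = exp(−0.000090 × 720) = 0.937255
R(teach pendant interface) = exp(−0.00027 × 720) = 0.823329
R(motion controller) = exp(−0.000064 × 720) = 0.954966
Parallel (encoder, teach pendant interface, and motion controller): 1 − (1 − 0.937255)(1 − 0.823329)(1 − 0.954966) = 0.999501
Series (joint servo drive and [0.999501]): 0.777245 × 0.999501 = 0.7769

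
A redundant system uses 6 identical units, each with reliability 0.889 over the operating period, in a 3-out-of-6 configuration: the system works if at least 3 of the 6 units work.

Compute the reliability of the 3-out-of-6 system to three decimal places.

0.998

R = Σ_{i=3}^{6} C(6,i) p^i (1−p)^{6−i} with p = 0.889
C(6,3)·0.889^3·0.111^3 = 0.01922
C(6,4)·0.889^4·0.111^2 = 0.11544
C(6,5)·0.889^5·0.111^1 = 0.36981
C(6,6)·0.889^6·0.111^0 = 0.49364
Sum = 0.998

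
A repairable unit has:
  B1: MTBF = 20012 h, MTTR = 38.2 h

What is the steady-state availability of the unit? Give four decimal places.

A(B1) = MTBF/(MTBF+MTTR) = 20012/(20012+38.2) = 0.9981

0.9981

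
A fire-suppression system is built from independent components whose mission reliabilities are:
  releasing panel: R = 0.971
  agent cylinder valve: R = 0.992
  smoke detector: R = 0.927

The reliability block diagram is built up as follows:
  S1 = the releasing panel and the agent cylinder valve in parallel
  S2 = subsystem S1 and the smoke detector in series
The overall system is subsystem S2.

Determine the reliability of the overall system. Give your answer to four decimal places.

0.9268

Parallel (releasing panel and agent cylinder valve): 1 − (1 − 0.971000)(1 − 0.992000) = 0.999768
Series ([0.999768] and smoke detector): 0.999768 × 0.927000 = 0.9268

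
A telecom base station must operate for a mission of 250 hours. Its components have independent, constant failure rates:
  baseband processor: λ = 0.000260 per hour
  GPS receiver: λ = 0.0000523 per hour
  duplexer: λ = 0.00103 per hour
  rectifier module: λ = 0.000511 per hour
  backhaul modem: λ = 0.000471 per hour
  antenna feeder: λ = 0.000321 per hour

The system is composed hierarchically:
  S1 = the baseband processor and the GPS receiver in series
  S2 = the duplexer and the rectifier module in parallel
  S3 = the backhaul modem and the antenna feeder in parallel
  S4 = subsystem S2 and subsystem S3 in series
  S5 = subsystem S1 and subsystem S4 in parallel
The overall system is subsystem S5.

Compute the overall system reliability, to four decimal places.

R(baseband processor) = exp(−0.000260 × 250) = 0.937067
R(GPS receiver) = exp(−0.0000523 × 250) = 0.987010
R(duplexer) = exp(−0.00103 × 250) = 0.772982
R(rectifier module) = exp(−0.000511 × 250) = 0.880073
R(backhaul modem) = exp(−0.000471 × 250) = 0.888918
R(antenna feeder) = exp(−0.000321 × 250) = 0.922886
Series (baseband processor and GPS receiver): 0.937067 × 0.987010 = 0.924894
Parallel (duplexer and rectifier module): 1 − (1 − 0.772982)(1 − 0.880073) = 0.972774
Parallel (backhaul modem and antenna feeder): 1 − (1 − 0.888918)(1 − 0.922886) = 0.991434
Series ([0.972774] and [0.991434]): 0.972774 × 0.991434 = 0.964441
Parallel ([0.924894] and [0.964441]): 1 − (1 − 0.924894)(1 − 0.964441) = 0.9973

0.9973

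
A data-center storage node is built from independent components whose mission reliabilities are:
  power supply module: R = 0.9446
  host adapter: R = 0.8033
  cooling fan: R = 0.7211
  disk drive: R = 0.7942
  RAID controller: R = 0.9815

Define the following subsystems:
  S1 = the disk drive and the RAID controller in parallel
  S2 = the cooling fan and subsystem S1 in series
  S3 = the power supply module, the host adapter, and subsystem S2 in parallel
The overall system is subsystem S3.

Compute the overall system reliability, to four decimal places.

0.9969

Parallel (disk drive and RAID controller): 1 − (1 − 0.794200)(1 − 0.981500) = 0.996193
Series (cooling fan and [0.996193]): 0.721100 × 0.996193 = 0.718355
Parallel (power supply module, host adapter, and [0.718355]): 1 − (1 − 0.944600)(1 − 0.803300)(1 − 0.718355) = 0.9969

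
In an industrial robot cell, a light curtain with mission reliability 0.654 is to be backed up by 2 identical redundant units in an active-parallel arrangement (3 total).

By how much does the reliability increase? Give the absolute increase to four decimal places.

0.3046

R_before = 0.654
R_after = 1 − (1 − 0.654)^3 = 0.9586
ΔR = 0.9586 − 0.654 = 0.3046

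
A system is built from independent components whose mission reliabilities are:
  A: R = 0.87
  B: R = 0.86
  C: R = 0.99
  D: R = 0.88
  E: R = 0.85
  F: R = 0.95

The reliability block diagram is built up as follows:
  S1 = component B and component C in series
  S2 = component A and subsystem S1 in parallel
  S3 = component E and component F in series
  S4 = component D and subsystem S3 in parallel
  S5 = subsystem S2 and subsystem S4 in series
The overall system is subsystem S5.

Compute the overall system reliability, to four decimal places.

0.9580

Series (B and C): 0.860000 × 0.990000 = 0.851400
Parallel (A and [0.851400]): 1 − (1 − 0.870000)(1 − 0.851400) = 0.980682
Series (E and F): 0.850000 × 0.950000 = 0.807500
Parallel (D and [0.807500]): 1 − (1 − 0.880000)(1 − 0.807500) = 0.976900
Series ([0.980682] and [0.976900]): 0.980682 × 0.976900 = 0.9580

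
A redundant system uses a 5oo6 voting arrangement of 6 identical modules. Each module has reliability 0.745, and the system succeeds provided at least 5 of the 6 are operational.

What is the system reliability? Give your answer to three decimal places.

0.522

R = Σ_{i=5}^{6} C(6,i) p^i (1−p)^{6−i} with p = 0.745
C(6,5)·0.745^5·0.255^1 = 0.35113
C(6,6)·0.745^6·0.255^0 = 0.17098
Sum = 0.522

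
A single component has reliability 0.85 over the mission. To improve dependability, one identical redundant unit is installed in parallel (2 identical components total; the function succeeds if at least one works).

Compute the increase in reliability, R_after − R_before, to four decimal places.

0.1275

R_before = 0.85
R_after = 1 − (1 − 0.85)^2 = 0.9775
ΔR = 0.9775 − 0.85 = 0.1275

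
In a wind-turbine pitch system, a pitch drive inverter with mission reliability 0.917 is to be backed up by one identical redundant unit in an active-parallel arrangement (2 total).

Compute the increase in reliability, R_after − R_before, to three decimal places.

0.076

R_before = 0.917
R_after = 1 − (1 − 0.917)^2 = 0.993
ΔR = 0.993 − 0.917 = 0.076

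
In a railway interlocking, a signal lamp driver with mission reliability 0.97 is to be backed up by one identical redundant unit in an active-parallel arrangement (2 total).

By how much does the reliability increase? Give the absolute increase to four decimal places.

R_before = 0.97
R_after = 1 − (1 − 0.97)^2 = 0.9991
ΔR = 0.9991 − 0.97 = 0.0291

0.0291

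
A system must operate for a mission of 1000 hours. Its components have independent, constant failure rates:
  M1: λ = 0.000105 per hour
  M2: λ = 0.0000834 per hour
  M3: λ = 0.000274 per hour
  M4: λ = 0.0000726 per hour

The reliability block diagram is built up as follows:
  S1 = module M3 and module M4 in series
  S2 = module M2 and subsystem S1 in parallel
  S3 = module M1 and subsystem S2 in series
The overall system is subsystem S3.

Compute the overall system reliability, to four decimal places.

0.8792

R(M1) = exp(−0.000105 × 1000) = 0.900325
R(M2) = exp(−0.0000834 × 1000) = 0.919983
R(M3) = exp(−0.000274 × 1000) = 0.760332
R(M4) = exp(−0.0000726 × 1000) = 0.929973
Series (M3 and M4): 0.760332 × 0.929973 = 0.707088
Parallel (M2 and [0.707088]): 1 − (1 − 0.919983)(1 − 0.707088) = 0.976562
Series (M1 and [0.976562]): 0.900325 × 0.976562 = 0.8792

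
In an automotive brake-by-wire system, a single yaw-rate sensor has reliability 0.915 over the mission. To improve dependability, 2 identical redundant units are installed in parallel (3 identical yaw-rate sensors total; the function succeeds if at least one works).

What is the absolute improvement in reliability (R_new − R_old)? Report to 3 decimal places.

R_before = 0.915
R_after = 1 − (1 − 0.915)^3 = 0.999
ΔR = 0.999 − 0.915 = 0.084

0.084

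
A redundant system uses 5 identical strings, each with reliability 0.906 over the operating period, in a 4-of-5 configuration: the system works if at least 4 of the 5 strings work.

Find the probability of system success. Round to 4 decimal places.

0.9271

R = Σ_{i=4}^{5} C(5,i) p^i (1−p)^{5−i} with p = 0.906
C(5,4)·0.906^4·0.094^1 = 0.316673
C(5,5)·0.906^5·0.094^0 = 0.610437
Sum = 0.9271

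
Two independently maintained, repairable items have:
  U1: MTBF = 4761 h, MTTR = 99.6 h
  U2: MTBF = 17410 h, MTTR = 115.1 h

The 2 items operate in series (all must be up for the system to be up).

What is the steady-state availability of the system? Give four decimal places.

0.9731

A(U1) = MTBF/(MTBF+MTTR) = 4761/(4761+99.6) = 0.979509
A(U2) = MTBF/(MTBF+MTTR) = 17410/(17410+115.1) = 0.993432
Series availability: 0.979509 × 0.993432 = 0.9731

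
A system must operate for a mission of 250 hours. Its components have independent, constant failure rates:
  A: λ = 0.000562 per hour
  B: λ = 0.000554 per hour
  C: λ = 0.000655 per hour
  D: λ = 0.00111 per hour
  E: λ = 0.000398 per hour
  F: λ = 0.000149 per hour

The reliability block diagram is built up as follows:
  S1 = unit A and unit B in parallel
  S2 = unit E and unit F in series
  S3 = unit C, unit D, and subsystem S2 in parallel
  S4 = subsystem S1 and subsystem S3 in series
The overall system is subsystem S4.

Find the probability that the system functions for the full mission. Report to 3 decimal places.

0.978

R(A) = exp(−0.000562 × 250) = 0.86892
R(B) = exp(−0.000554 × 250) = 0.87066
R(C) = exp(−0.000655 × 250) = 0.84895
R(D) = exp(−0.00111 × 250) = 0.75768
R(E) = exp(−0.000398 × 250) = 0.90529
R(F) = exp(−0.000149 × 250) = 0.96344
Parallel (A and B): 1 − (1 − 0.86892)(1 − 0.87066) = 0.98305
Series (E and F): 0.90529 × 0.96344 = 0.87219
Parallel (C, D, and [0.87219]): 1 − (1 − 0.84895)(1 − 0.75768)(1 − 0.87219) = 0.99532
Series ([0.98305] and [0.99532]): 0.98305 × 0.99532 = 0.978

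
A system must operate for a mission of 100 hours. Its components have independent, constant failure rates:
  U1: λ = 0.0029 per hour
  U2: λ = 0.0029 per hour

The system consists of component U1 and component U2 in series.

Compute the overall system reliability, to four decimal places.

R(U1) = exp(−0.0029 × 100) = 0.748264
R(U2) = exp(−0.0029 × 100) = 0.748264
Series (U1 and U2): 0.748264 × 0.748264 = 0.5599

0.5599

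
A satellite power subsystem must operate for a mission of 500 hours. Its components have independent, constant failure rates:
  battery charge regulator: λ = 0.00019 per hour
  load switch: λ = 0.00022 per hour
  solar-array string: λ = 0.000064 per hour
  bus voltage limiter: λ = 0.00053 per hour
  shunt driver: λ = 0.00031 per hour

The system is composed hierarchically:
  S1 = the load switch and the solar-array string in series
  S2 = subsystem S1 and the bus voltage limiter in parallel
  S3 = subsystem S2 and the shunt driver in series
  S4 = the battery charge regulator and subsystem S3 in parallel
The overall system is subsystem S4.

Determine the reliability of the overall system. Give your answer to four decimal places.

0.9846

R(battery charge regulator) = exp(−0.00019 × 500) = 0.909373
R(load switch) = exp(−0.00022 × 500) = 0.895834
R(solar-array string) = exp(−0.000064 × 500) = 0.968507
R(bus voltage limiter) = exp(−0.00053 × 500) = 0.767206
R(shunt driver) = exp(−0.00031 × 500) = 0.856415
Series (load switch and solar-array string): 0.895834 × 0.968507 = 0.867621
Parallel ([0.867621] and bus voltage limiter): 1 − (1 − 0.867621)(1 − 0.767206) = 0.969183
Series ([0.969183] and shunt driver): 0.969183 × 0.856415 = 0.830023
Parallel (battery charge regulator and [0.830023]): 1 − (1 − 0.909373)(1 − 0.830023) = 0.9846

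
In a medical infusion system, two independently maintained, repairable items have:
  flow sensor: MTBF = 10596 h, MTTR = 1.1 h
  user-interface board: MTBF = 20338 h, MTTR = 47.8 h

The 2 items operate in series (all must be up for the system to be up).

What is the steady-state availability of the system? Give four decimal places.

A(flow sensor) = MTBF/(MTBF+MTTR) = 10596/(10596+1.1) = 0.999896
A(user-interface board) = MTBF/(MTBF+MTTR) = 20338/(20338+47.8) = 0.997655
Series availability: 0.999896 × 0.997655 = 0.9976

0.9976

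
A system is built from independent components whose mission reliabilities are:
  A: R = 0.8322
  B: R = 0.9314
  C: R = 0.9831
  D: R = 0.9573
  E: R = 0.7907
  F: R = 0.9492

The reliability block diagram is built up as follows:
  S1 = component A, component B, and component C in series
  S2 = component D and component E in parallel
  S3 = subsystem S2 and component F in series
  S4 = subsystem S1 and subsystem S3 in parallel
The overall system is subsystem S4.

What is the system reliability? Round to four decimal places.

0.9859

Series (A, B, and C): 0.832200 × 0.931400 × 0.983100 = 0.762012
Parallel (D and E): 1 − (1 − 0.957300)(1 − 0.790700) = 0.991063
Series ([0.991063] and F): 0.991063 × 0.949200 = 0.940717
Parallel ([0.762012] and [0.940717]): 1 − (1 − 0.762012)(1 − 0.940717) = 0.9859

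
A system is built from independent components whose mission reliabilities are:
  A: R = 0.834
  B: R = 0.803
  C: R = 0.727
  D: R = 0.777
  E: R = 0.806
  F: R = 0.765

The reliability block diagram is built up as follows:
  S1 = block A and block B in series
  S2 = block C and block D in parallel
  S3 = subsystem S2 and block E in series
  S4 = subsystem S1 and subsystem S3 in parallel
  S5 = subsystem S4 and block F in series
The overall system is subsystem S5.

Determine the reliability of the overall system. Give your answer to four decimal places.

0.7036

Series (A and B): 0.834000 × 0.803000 = 0.669702
Parallel (C and D): 1 − (1 − 0.727000)(1 − 0.777000) = 0.939121
Series ([0.939121] and E): 0.939121 × 0.806000 = 0.756932
Parallel ([0.669702] and [0.756932]): 1 − (1 − 0.669702)(1 − 0.756932) = 0.919715
Series ([0.919715] and F): 0.919715 × 0.765000 = 0.7036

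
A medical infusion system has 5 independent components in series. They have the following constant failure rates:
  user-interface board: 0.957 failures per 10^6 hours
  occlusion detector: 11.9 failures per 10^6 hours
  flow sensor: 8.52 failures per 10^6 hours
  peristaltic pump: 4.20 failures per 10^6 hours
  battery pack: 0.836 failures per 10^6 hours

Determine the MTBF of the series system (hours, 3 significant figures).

Series of exponential components: λ_sys = Σ λ_i
λ_sys = 0.000000957 + 0.0000119 + 0.00000852 + 0.00000420 + 0.000000836 = 2.6413e-05 /h
MTBF = 1 / λ_sys = 37900 h

37900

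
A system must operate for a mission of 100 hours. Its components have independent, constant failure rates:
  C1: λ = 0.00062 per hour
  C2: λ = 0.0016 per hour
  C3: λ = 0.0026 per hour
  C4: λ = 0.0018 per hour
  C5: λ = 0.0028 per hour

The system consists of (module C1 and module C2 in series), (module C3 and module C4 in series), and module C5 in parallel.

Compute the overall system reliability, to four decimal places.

R(C1) = exp(−0.00062 × 100) = 0.939883
R(C2) = exp(−0.0016 × 100) = 0.852144
R(C3) = exp(−0.0026 × 100) = 0.771052
R(C4) = exp(−0.0018 × 100) = 0.835270
R(C5) = exp(−0.0028 × 100) = 0.755784
Series (C1 and C2): 0.939883 × 0.852144 = 0.800916
Series (C3 and C4): 0.771052 × 0.835270 = 0.644037
Parallel ([0.800916], [0.644037], and C5): 1 − (1 − 0.800916)(1 − 0.644037)(1 − 0.755784) = 0.9827

0.9827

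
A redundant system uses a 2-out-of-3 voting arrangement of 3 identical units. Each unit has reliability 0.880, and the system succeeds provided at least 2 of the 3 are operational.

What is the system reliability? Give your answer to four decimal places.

0.9603

R = Σ_{i=2}^{3} C(3,i) p^i (1−p)^{3−i} with p = 0.880
C(3,2)·0.880^2·0.120^1 = 0.278784
C(3,3)·0.880^3·0.120^0 = 0.681472
Sum = 0.9603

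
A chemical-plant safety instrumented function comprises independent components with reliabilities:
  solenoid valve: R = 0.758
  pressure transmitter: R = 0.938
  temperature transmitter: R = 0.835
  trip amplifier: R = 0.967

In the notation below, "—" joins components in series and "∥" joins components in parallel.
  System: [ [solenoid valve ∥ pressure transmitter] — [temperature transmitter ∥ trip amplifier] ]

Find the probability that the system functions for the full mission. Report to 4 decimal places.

0.9796

Parallel (solenoid valve and pressure transmitter): 1 − (1 − 0.758000)(1 − 0.938000) = 0.984996
Parallel (temperature transmitter and trip amplifier): 1 − (1 − 0.835000)(1 − 0.967000) = 0.994555
Series ([0.984996] and [0.994555]): 0.984996 × 0.994555 = 0.9796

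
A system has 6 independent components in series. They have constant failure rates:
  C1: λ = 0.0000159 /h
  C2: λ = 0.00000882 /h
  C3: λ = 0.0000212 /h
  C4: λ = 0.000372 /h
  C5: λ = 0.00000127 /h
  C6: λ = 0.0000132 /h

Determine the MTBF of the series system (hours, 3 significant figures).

2310

Series of exponential components: λ_sys = Σ λ_i
λ_sys = 0.0000159 + 0.00000882 + 0.0000212 + 0.000372 + 0.00000127 + 0.0000132 = 4.3239e-04 /h
MTBF = 1 / λ_sys = 2310 h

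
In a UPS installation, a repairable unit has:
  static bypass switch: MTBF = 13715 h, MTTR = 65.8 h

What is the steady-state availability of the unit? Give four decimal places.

0.9952

A(static bypass switch) = MTBF/(MTBF+MTTR) = 13715/(13715+65.8) = 0.9952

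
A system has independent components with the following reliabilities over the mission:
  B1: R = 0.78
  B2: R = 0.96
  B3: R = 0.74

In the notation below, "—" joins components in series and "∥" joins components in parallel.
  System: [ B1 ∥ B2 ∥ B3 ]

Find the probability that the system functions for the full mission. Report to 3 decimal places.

0.998

Parallel (B1, B2, and B3): 1 − (1 − 0.78000)(1 − 0.96000)(1 − 0.74000) = 0.998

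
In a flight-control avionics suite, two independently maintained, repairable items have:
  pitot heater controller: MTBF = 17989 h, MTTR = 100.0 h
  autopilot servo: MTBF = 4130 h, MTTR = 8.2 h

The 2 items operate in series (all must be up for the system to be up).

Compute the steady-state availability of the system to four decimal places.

0.9925

A(pitot heater controller) = MTBF/(MTBF+MTTR) = 17989/(17989+100.0) = 0.994472
A(autopilot servo) = MTBF/(MTBF+MTTR) = 4130/(4130+8.2) = 0.998018
Series availability: 0.994472 × 0.998018 = 0.9925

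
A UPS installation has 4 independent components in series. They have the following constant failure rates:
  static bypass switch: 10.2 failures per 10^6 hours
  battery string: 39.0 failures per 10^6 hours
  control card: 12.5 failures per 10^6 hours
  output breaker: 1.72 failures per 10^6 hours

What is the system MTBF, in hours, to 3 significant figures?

15800

Series of exponential components: λ_sys = Σ λ_i
λ_sys = 0.0000102 + 0.0000390 + 0.0000125 + 0.00000172 = 6.3420e-05 /h
MTBF = 1 / λ_sys = 15800 h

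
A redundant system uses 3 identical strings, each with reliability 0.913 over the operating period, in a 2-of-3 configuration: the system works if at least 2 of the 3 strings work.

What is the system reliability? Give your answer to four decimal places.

0.9786

R = Σ_{i=2}^{3} C(3,i) p^i (1−p)^{3−i} with p = 0.913
C(3,2)·0.913^2·0.087^1 = 0.217562
C(3,3)·0.913^3·0.087^0 = 0.761048
Sum = 0.9786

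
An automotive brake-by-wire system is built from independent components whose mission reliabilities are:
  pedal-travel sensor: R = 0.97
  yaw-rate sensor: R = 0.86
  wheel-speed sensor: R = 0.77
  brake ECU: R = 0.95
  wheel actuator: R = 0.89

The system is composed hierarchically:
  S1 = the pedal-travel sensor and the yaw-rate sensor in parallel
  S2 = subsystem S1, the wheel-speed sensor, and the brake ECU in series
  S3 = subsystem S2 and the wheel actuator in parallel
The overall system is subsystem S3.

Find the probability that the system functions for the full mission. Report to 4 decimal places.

Parallel (pedal-travel sensor and yaw-rate sensor): 1 − (1 − 0.970000)(1 − 0.860000) = 0.995800
Series ([0.995800], wheel-speed sensor, and brake ECU): 0.995800 × 0.770000 × 0.950000 = 0.728428
Parallel ([0.728428] and wheel actuator): 1 − (1 − 0.728428)(1 − 0.890000) = 0.9701

0.9701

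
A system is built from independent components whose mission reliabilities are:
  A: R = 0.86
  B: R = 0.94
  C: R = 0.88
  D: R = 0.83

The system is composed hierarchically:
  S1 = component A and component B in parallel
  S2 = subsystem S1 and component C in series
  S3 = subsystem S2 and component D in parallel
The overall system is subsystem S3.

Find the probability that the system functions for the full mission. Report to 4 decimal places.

Parallel (A and B): 1 − (1 − 0.860000)(1 − 0.940000) = 0.991600
Series ([0.991600] and C): 0.991600 × 0.880000 = 0.872608
Parallel ([0.872608] and D): 1 − (1 − 0.872608)(1 − 0.830000) = 0.9783

0.9783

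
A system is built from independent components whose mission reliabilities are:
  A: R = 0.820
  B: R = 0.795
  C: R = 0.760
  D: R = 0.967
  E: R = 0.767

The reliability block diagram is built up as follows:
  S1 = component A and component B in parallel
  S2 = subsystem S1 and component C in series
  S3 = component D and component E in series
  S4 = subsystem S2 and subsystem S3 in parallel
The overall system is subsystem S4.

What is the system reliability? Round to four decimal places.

0.9308

Parallel (A and B): 1 − (1 − 0.820000)(1 − 0.795000) = 0.963100
Series ([0.963100] and C): 0.963100 × 0.760000 = 0.731956
Series (D and E): 0.967000 × 0.767000 = 0.741689
Parallel ([0.731956] and [0.741689]): 1 − (1 − 0.731956)(1 − 0.741689) = 0.9308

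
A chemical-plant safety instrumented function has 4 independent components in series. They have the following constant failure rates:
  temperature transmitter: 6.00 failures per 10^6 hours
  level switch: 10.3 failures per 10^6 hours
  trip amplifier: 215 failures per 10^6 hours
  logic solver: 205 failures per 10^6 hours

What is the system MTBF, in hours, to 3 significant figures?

Series of exponential components: λ_sys = Σ λ_i
λ_sys = 0.00000600 + 0.0000103 + 0.000215 + 0.000205 = 4.3630e-04 /h
MTBF = 1 / λ_sys = 2290 h

2290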